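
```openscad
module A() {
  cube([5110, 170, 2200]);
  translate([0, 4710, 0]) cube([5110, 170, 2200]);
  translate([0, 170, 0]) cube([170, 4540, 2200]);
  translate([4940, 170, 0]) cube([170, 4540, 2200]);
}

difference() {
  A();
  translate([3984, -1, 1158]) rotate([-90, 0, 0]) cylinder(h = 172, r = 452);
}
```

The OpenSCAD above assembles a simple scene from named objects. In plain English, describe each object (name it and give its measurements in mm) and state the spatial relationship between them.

A is the wall frame of a small rectangular building: four walls, each 2200 mm tall and 170 mm thick, enclosing a footprint 5110 mm (x) by 4880 mm (y) outside-to-outside, with no floor or roof. The front and back walls (the −y and +y sides) span the full width; the two side walls fit between them.

The house frame has a circular hole of radius 452 mm through its front wall, centred at (x = 3984, z = 1158).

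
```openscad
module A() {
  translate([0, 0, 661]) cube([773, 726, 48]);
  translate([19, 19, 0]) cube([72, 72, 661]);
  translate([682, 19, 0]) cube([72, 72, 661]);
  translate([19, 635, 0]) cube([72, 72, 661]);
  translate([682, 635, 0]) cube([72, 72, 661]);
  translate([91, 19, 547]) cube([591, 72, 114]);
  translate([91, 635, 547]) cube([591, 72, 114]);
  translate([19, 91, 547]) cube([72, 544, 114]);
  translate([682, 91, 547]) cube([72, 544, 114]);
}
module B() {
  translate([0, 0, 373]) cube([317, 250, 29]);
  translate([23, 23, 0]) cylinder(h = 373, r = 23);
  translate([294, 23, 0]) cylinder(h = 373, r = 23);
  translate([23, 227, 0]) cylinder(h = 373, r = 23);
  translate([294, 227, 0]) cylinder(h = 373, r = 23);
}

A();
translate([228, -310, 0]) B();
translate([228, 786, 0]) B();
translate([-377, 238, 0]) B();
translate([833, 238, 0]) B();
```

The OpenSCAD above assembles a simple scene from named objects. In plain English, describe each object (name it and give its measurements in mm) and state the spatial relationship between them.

A is a table with a 773×726 mm rectangular top, 48 mm thick, top surface at z = 709 mm, supported by four 72×72 mm square legs, each inset 19 mm from the nearest pair of top edges, running from the floor. Four apron rails, 72 mm thick and 114 mm tall, run between adjacent legs with their top edges flush with the underside of the top and their outer faces flush with the legs' outer faces.

B is a simple wooden stool: a rectangular seat 317 mm (x) by 250 mm (y), 29 mm thick, top face at z = 402 mm, on four round legs, each 46 mm in diameter. The legs rest on z = 0, each leg's axis is inset half a diameter from the nearest pair of seat edges (so the leg's bounding box is flush with the corner).

Four stools sit around the table at the −y, +y, −x, +x sides.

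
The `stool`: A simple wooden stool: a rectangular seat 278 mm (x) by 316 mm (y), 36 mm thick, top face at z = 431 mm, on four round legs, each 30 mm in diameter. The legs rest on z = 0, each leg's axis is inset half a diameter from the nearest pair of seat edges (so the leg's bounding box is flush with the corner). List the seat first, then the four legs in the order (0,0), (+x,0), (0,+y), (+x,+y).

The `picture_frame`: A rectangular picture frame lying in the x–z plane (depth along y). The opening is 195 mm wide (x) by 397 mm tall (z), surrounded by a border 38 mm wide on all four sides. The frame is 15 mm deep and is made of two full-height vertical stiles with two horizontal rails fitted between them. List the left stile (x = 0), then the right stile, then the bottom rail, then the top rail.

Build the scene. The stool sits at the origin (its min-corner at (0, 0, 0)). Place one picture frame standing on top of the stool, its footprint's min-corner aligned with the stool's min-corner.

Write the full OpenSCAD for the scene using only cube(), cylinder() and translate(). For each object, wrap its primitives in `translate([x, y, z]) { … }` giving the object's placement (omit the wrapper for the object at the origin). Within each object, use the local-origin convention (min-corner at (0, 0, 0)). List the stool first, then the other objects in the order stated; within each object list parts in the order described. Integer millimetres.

translate([0, 0, 395]) cube([278, 316, 36]);
translate([15, 15, 0]) cylinder(h = 395, r = 15);
translate([263, 15, 0]) cylinder(h = 395, r = 15);
translate([15, 301, 0]) cylinder(h = 395, r = 15);
translate([263, 301, 0]) cylinder(h = 395, r = 15);
translate([0, 0, 431]) {
  cube([38, 15, 473]);
  translate([233, 0, 0]) cube([38, 15, 473]);
  translate([38, 0, 0]) cube([195, 15, 38]);
  translate([38, 0, 435]) cube([195, 15, 38]);
}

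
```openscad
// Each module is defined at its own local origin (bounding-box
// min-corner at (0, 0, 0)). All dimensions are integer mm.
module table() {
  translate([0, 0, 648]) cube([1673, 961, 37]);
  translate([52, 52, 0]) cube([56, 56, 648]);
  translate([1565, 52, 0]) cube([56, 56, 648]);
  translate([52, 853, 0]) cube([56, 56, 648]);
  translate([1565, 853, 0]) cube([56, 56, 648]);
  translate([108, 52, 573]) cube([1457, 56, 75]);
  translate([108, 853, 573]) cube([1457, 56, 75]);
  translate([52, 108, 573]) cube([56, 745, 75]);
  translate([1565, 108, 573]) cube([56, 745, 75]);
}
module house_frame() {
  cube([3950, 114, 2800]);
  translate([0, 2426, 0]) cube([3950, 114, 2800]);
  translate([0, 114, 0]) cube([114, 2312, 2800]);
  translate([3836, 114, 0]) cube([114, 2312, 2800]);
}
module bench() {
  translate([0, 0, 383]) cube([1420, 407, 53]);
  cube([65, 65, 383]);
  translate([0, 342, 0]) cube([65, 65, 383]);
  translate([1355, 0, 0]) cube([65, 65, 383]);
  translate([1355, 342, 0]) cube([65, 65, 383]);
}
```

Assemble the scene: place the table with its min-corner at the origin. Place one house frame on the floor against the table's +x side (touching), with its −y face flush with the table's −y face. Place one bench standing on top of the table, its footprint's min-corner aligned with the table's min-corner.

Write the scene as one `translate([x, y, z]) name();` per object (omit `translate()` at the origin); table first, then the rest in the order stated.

table();
translate([1673, 0, 0]) house_frame();
translate([0, 0, 685]) bench();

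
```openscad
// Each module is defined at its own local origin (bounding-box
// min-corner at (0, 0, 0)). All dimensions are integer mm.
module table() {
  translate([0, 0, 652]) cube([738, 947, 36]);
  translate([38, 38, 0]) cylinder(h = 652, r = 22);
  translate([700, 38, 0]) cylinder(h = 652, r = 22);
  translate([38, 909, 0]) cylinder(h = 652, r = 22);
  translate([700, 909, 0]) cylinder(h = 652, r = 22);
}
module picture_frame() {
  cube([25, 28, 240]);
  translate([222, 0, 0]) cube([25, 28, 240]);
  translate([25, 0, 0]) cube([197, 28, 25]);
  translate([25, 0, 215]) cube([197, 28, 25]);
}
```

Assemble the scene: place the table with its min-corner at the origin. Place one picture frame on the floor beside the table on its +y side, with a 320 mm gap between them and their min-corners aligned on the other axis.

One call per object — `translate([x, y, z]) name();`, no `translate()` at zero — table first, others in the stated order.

table();
translate([0, 1267, 0]) picture_frame();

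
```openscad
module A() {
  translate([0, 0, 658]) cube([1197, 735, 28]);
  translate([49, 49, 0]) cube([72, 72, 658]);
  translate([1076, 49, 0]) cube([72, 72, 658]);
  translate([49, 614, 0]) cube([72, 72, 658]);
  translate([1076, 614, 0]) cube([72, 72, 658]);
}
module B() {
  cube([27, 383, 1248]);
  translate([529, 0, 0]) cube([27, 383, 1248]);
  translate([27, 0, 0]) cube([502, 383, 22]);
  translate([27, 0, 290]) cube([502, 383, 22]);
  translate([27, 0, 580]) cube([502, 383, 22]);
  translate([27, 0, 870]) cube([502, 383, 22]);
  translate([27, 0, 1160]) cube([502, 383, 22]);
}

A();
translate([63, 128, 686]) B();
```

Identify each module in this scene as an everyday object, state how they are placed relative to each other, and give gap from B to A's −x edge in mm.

A is a table. B is a bookshelf. The bookshelf is on top of the table. The gap from the bookshelf to the table's −x edge is 63 mm.

The bookshelf's min-x is at 63; the table's min-x is 0; gap = 63 mm.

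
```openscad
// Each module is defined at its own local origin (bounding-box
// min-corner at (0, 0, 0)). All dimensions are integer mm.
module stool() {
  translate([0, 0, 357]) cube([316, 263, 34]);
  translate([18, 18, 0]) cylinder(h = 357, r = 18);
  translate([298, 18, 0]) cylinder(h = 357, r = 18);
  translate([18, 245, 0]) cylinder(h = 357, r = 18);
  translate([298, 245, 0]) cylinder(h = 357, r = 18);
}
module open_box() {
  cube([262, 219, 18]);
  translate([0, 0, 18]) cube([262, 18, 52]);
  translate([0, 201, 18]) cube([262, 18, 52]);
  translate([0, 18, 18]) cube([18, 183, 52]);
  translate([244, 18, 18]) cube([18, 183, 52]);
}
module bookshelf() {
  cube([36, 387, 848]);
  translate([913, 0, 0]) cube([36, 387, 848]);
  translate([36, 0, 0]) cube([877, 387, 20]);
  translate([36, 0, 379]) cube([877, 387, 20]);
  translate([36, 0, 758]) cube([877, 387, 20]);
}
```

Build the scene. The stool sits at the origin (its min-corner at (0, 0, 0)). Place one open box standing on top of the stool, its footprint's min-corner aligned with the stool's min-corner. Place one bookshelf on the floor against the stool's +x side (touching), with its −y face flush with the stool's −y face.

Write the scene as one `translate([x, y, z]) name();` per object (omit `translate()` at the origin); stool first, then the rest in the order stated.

stool();
translate([0, 0, 391]) open_box();
translate([316, 0, 0]) bookshelf();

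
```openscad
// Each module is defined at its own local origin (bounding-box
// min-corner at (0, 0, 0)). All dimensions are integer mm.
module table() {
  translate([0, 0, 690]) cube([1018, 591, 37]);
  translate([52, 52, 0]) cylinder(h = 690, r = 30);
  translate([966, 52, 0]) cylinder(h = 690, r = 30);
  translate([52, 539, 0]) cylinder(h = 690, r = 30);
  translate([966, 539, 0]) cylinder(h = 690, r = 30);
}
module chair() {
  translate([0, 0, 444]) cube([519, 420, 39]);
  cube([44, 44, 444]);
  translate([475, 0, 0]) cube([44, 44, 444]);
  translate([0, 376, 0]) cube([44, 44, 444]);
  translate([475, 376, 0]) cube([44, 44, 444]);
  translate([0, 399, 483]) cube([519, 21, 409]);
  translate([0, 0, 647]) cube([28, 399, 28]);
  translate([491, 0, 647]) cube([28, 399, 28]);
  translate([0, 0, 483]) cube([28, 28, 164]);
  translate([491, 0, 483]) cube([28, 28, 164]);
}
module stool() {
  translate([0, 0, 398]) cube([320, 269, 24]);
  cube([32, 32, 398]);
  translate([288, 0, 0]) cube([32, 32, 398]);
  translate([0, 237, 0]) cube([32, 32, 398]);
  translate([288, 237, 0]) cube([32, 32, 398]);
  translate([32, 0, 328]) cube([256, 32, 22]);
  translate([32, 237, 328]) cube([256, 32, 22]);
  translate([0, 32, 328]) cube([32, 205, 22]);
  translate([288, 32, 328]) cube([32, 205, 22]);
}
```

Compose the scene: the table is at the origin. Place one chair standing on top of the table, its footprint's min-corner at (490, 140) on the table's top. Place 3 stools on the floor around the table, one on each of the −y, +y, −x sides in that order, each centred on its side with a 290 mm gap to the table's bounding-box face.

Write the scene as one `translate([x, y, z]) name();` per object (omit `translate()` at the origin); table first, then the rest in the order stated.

table();
translate([490, 140, 727]) chair();
translate([349, -559, 0]) stool();
translate([349, 881, 0]) stool();
translate([-610, 161, 0]) stool();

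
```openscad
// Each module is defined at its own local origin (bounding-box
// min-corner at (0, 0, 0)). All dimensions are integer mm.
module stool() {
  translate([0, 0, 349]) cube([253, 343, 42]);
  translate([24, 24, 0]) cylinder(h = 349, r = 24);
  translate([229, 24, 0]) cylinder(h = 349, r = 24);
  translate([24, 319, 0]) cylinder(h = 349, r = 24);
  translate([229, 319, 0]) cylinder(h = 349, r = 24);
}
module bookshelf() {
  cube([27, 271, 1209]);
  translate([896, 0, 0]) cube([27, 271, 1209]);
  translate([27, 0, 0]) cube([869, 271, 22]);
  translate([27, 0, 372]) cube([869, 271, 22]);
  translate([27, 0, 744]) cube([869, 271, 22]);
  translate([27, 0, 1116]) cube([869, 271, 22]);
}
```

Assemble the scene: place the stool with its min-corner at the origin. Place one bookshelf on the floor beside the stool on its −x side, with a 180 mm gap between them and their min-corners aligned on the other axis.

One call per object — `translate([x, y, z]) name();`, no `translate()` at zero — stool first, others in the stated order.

stool();
translate([-1103, 0, 0]) bookshelf();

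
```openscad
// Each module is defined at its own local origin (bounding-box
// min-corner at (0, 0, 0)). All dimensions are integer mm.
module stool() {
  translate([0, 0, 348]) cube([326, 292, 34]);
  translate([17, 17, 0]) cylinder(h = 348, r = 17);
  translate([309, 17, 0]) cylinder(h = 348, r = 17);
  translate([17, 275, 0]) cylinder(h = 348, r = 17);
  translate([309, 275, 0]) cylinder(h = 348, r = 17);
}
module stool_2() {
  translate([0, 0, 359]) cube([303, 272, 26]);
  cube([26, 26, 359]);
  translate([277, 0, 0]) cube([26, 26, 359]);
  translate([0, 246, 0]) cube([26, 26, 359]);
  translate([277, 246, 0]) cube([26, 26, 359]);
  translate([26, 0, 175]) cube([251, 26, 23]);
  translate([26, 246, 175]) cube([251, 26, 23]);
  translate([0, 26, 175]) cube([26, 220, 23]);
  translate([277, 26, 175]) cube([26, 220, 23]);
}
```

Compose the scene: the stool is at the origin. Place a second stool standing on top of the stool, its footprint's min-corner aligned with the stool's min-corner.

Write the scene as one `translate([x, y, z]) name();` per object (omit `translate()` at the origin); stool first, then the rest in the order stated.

stool();
translate([0, 0, 382]) stool_2();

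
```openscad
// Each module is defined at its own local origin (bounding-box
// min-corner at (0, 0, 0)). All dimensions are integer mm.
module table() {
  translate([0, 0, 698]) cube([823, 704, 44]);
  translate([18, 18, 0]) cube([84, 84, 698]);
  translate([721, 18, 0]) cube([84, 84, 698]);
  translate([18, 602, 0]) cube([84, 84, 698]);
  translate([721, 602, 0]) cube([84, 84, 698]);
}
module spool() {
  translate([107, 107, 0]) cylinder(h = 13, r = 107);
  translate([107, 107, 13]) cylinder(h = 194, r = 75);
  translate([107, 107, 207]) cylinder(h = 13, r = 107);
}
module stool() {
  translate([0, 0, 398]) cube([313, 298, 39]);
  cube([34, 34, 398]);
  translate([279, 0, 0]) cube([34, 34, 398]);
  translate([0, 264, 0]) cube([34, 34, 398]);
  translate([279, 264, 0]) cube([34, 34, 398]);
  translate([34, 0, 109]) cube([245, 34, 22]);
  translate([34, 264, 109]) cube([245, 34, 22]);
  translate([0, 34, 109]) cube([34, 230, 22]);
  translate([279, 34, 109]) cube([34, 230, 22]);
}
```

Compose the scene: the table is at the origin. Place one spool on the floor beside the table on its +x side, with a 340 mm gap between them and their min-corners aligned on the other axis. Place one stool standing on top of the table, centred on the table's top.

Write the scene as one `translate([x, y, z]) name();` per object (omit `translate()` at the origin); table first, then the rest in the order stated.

table();
translate([1163, 0, 0]) spool();
translate([255, 203, 742]) stool();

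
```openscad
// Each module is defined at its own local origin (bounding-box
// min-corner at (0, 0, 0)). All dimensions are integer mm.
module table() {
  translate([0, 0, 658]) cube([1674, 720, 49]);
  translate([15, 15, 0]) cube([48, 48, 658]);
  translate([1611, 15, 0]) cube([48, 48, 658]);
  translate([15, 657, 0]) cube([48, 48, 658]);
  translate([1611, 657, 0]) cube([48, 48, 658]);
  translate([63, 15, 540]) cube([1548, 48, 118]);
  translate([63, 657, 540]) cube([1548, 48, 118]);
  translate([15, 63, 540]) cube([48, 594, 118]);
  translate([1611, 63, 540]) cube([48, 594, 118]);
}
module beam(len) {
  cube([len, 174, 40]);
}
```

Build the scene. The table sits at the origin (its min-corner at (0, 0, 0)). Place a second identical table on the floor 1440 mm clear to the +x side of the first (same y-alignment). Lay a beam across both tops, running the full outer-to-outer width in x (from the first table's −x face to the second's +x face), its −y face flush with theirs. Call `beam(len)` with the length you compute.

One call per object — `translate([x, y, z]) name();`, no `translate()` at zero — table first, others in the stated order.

table();
translate([3114, 0, 0]) table();
translate([0, 0, 707]) beam(4788);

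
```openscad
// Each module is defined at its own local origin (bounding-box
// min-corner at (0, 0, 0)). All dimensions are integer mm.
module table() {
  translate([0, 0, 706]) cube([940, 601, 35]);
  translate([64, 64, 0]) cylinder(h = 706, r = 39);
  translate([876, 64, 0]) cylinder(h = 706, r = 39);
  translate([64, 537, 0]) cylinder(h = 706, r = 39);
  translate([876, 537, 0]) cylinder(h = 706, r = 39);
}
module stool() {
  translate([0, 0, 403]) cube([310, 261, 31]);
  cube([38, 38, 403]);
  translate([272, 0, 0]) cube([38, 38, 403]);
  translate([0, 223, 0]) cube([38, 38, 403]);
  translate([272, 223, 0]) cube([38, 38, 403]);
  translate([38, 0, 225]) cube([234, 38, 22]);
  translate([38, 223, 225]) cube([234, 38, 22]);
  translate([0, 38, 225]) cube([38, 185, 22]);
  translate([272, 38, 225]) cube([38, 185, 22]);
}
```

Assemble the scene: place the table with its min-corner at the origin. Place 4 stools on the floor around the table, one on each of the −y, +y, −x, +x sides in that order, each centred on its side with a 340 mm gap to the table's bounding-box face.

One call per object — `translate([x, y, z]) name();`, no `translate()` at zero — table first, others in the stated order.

table();
translate([315, -601, 0]) stool();
translate([315, 941, 0]) stool();
translate([-650, 170, 0]) stool();
translate([1280, 170, 0]) stool();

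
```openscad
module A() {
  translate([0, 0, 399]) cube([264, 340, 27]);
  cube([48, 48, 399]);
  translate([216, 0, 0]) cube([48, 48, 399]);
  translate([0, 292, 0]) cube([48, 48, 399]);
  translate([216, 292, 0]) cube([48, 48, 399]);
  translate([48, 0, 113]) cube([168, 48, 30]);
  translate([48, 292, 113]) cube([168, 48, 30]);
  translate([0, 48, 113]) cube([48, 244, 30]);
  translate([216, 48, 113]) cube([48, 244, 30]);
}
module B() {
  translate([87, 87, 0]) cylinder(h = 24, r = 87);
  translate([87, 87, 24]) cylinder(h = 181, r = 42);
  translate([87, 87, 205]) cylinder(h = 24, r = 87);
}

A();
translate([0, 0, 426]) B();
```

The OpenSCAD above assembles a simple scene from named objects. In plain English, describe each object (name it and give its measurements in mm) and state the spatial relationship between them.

A is a four-legged stool. The seat is a 264×340×27 mm slab whose top surface is at z = 426 mm; four square legs, each 48×48 mm in cross-section, run from the floor (z = 0) to the underside of the seat, each flush with a corner of the seat. Four stretchers, 48 mm wide and 30 mm tall, connect adjacent legs with their undersides at z = 113 mm, each running between the inner faces of the legs it joins and aligned with the legs' outer faces on the other axis.

B is a spool: two coaxial disc flanges of radius 87 mm and thickness 24 mm, joined by a core cylinder of radius 42 mm and height 181 mm. The lower flange rests on z = 0 and the three cylinders share a vertical axis.

The spool is on top of the stool.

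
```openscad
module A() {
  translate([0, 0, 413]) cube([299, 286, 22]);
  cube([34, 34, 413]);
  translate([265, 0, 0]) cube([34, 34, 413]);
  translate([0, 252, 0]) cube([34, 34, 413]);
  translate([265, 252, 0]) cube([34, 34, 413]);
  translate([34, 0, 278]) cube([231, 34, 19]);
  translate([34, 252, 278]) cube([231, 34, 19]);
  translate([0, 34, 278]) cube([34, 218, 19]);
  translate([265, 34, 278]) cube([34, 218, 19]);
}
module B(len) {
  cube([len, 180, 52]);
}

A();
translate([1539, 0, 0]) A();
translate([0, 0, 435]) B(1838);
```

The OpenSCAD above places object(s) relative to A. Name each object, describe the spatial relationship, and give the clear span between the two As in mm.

A is a stool. B is a beam. A beam spans the tops of two stools. The clear span between the two stools is 1240 mm.

Second stool starts at x = 1539; first ends at x = 299; clear span = 1539 − 299 = 1240 mm.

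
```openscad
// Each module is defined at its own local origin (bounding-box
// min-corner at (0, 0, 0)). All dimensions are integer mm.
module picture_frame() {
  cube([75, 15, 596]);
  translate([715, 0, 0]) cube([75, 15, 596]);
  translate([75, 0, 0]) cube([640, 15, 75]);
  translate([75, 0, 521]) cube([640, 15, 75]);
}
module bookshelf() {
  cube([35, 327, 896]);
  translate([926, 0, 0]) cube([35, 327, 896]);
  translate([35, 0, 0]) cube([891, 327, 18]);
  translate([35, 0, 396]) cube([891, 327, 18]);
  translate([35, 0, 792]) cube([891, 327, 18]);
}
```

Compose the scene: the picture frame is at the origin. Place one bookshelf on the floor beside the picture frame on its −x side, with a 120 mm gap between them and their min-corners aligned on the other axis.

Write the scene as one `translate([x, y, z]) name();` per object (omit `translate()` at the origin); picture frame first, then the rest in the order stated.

picture_frame();
translate([-1081, 0, 0]) bookshelf();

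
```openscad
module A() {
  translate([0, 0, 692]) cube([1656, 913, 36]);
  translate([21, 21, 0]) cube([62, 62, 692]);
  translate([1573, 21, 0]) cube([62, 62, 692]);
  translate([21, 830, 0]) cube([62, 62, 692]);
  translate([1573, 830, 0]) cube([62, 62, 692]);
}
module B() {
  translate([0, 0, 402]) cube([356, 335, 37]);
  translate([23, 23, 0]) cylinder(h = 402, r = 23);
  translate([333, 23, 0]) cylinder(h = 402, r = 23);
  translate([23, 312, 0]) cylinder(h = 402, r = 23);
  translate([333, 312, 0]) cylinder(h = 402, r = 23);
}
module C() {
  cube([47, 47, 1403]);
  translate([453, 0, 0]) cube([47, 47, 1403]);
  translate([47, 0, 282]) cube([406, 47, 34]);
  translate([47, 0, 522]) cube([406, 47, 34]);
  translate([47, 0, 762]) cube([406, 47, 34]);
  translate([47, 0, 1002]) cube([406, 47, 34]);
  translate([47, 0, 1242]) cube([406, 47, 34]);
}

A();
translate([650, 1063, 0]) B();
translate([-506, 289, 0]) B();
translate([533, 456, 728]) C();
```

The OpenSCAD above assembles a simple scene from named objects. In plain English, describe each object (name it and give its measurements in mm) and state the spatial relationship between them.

A is a table with a 1656×913 mm rectangular top, 36 mm thick, top surface at z = 728 mm, supported by four 62×62 mm square legs, each inset 21 mm from the nearest pair of top edges, running from the floor.

B is a simple wooden stool: a rectangular seat 356 mm (x) by 335 mm (y), 37 mm thick, top face at z = 439 mm, on four round legs, each 46 mm in diameter. The legs rest on z = 0, each leg's axis is inset half a diameter from the nearest pair of seat edges (so the leg's bounding box is flush with the corner).

C is a straight ladder. Two 47×47 mm vertical rails, 1403 mm tall, stand 500 mm apart (outside-to-outside) with their front faces coplanar on the −y side. 5 rungs, each 47 mm deep and 34 mm tall, span between the inner faces of the rails, front faces flush with the rails. The lowest rung's underside is at z = 282 mm and rungs are spaced 240 mm apart (underside to underside).

Two stools sit around the table at the +y, −x sides. The ladder is on top of the table.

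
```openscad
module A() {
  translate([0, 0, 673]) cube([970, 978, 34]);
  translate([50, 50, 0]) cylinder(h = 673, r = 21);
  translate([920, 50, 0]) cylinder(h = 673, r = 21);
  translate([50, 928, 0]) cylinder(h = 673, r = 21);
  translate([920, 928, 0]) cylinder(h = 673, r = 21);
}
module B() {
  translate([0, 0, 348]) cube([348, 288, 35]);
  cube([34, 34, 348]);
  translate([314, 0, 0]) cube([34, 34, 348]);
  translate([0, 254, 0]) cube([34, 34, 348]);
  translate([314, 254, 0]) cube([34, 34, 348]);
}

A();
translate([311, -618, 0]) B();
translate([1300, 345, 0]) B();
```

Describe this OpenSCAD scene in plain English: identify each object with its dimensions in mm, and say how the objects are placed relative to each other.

A is a rectangular dining table. The top is 970×978×34 mm with its upper surface at z = 707 mm. It stands on four round legs of 42 mm diameter, each leg's bounding box inset 29 mm from the nearest pair of top edges, running from the floor to the underside of the top.

B is a four-legged stool. The seat is 348×288 mm, 35 mm thick, top at z = 383 mm. It stands on four square legs, each 34×34 mm in cross-section, from z = 0 to the seat underside, each flush with a corner of the seat.

Two stools sit around the table at the −y, +x sides.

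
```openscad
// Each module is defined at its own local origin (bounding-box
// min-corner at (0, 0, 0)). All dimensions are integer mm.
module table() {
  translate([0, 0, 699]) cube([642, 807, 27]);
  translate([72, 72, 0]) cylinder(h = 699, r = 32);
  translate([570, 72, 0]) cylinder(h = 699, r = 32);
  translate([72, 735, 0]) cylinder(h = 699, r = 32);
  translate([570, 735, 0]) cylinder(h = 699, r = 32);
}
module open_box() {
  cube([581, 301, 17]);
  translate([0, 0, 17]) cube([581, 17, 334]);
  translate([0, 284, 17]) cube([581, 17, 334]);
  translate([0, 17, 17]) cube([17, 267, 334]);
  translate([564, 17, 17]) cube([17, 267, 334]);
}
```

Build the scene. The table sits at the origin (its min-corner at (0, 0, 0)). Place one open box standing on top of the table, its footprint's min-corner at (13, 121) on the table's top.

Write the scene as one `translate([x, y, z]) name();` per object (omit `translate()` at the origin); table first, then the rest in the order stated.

table();
translate([13, 121, 726]) open_box();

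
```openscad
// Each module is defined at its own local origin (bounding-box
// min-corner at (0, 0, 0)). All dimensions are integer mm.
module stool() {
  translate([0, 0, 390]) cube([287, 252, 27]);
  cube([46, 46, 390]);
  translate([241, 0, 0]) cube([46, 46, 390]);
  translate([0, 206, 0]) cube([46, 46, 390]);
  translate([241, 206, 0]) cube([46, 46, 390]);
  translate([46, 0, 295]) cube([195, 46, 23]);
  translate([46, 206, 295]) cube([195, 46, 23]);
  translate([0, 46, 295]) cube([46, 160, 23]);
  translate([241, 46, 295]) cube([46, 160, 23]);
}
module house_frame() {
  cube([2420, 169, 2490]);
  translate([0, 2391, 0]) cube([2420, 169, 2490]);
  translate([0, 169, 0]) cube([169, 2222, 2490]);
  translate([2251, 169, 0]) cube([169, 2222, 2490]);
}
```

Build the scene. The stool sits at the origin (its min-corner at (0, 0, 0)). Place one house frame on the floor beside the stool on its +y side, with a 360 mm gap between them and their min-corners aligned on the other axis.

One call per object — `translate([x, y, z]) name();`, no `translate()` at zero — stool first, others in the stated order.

stool();
translate([0, 612, 0]) house_frame();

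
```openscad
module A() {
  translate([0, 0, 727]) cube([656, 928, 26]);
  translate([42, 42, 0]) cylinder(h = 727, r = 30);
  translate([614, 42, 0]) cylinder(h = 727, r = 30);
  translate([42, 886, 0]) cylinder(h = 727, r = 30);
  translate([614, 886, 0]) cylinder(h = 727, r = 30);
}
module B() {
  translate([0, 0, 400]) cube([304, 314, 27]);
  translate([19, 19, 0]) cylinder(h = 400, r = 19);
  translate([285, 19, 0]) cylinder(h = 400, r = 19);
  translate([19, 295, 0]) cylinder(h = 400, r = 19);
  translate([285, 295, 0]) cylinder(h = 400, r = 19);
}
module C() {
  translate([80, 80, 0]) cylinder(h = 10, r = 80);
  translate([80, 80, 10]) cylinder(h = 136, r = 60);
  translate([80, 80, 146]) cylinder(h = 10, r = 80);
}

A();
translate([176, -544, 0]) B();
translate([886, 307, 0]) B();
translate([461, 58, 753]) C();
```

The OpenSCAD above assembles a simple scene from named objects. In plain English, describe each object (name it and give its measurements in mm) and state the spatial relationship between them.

A is a table with a 656×928 mm rectangular top, 26 mm thick, top surface at z = 753 mm, supported by four round legs of 60 mm diameter, each leg's bounding box inset 12 mm from the nearest pair of top edges, running from the floor.

B is a four-legged stool. The seat is a 304×314×27 mm slab whose top surface is at z = 427 mm; four round legs, each 38 mm in diameter, run from the floor (z = 0) to the underside of the seat, each leg's axis is inset half a diameter from the nearest pair of seat edges (so the leg's bounding box is flush with the corner).

C is a spool: two coaxial disc flanges of radius 80 mm and thickness 10 mm, joined by a core cylinder of radius 60 mm and height 136 mm. The lower flange rests on z = 0 and the three cylinders share a vertical axis.

Two stools sit around the table at the −y, +x sides. The spool is on top of the table.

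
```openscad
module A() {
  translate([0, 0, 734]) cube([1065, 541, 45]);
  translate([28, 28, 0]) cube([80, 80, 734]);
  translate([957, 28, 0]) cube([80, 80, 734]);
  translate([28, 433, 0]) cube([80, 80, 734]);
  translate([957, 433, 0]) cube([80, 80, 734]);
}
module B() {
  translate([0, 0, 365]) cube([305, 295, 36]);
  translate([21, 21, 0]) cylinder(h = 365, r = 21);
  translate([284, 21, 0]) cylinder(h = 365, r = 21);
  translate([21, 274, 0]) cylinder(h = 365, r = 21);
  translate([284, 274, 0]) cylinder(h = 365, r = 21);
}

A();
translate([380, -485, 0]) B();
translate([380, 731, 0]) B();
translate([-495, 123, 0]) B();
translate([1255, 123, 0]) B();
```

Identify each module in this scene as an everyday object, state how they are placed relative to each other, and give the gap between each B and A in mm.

A is a table. B is a stool. Four stools sit around the table at the −y, +y, −x, +x sides. The gap between each stool and the table is 190 mm.

Each stool's nearest face is 190 mm from the table's bounding box.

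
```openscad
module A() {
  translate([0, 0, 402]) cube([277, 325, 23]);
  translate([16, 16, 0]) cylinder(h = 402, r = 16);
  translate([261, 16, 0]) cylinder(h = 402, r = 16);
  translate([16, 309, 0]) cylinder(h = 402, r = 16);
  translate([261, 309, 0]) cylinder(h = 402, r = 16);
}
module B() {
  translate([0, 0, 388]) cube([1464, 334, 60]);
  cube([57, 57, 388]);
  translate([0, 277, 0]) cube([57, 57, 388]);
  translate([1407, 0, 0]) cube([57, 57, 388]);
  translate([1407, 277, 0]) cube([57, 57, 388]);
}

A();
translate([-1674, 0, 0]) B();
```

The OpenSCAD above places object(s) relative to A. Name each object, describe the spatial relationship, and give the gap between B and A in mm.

The bench's nearest face is 210 mm from the stool's −x face.

A is a stool. B is a bench. The bench is on the floor beside the stool on its −x side. The gap between the bench and the stool is 210 mm.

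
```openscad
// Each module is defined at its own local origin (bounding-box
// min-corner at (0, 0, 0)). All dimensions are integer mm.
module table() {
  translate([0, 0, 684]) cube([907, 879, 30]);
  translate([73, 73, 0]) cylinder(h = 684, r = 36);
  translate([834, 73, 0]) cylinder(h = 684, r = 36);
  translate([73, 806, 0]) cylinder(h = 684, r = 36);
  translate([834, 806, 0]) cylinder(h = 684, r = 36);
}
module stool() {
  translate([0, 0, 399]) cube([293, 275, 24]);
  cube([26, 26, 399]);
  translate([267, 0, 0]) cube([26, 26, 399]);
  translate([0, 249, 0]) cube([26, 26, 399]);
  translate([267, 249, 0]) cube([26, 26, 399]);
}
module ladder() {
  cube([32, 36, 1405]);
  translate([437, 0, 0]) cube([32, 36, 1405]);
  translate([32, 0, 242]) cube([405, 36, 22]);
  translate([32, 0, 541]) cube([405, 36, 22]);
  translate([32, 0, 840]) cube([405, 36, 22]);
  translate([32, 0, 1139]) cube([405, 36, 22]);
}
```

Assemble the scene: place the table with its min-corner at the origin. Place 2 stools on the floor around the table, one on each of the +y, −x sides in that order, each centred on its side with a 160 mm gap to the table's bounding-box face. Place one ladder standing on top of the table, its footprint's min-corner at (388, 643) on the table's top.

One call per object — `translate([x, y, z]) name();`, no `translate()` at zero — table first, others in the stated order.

table();
translate([307, 1039, 0]) stool();
translate([-453, 302, 0]) stool();
translate([388, 643, 714]) ladder();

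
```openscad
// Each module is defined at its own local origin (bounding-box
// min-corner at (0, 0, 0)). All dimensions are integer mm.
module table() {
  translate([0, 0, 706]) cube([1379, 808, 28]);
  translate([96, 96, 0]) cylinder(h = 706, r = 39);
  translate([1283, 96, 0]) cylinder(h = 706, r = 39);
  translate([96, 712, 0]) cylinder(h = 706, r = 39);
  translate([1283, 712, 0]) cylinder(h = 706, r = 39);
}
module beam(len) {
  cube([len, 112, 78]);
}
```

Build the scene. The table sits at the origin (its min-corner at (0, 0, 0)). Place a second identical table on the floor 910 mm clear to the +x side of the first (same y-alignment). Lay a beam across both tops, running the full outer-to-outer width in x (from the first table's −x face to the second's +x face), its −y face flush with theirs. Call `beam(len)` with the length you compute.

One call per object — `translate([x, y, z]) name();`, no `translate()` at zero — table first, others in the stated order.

table();
translate([2289, 0, 0]) table();
translate([0, 0, 734]) beam(3668);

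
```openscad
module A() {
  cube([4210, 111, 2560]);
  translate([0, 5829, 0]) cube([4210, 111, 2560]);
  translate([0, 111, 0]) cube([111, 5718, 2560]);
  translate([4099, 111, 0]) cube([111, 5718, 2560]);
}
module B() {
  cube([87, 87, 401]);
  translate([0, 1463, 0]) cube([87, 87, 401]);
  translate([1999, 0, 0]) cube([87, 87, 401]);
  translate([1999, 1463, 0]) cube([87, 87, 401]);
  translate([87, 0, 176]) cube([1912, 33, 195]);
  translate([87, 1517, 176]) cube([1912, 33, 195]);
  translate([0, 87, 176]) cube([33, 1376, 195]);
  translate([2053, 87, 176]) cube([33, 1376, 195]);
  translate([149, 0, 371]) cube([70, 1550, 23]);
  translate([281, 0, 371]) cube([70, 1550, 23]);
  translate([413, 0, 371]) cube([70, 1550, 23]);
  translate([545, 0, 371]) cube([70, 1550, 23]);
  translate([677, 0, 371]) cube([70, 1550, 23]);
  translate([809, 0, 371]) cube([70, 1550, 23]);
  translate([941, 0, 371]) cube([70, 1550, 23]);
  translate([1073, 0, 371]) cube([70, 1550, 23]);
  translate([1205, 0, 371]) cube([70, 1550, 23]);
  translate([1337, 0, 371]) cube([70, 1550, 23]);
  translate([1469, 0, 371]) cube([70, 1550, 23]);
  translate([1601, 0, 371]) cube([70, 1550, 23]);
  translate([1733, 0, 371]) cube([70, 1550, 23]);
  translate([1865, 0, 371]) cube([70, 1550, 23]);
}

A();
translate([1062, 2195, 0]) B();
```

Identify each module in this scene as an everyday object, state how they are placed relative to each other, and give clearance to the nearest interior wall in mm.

Clearances: x = 951, y = 2084; minimum 951 mm.

A is a house frame. B is a bed frame. The bed frame sits inside the house frame, centred. The clearance to the nearest interior wall is 951 mm.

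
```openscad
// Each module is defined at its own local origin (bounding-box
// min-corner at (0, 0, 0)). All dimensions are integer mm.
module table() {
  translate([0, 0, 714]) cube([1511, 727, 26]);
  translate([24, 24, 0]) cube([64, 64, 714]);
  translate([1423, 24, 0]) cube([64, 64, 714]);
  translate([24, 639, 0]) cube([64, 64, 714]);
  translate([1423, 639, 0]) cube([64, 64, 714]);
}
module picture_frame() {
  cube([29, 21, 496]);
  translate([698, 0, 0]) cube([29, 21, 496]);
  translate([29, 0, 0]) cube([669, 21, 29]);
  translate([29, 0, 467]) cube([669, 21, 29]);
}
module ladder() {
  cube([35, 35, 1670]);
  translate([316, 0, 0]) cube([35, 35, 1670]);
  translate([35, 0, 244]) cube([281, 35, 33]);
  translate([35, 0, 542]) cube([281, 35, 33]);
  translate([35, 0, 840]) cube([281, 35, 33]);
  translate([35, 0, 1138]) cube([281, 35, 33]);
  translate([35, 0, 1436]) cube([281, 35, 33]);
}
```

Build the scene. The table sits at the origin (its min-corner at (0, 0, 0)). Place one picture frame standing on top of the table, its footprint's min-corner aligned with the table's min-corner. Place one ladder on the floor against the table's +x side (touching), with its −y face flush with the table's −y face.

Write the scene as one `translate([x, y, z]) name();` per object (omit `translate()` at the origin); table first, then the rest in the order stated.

table();
translate([0, 0, 740]) picture_frame();
translate([1511, 0, 0]) ladder();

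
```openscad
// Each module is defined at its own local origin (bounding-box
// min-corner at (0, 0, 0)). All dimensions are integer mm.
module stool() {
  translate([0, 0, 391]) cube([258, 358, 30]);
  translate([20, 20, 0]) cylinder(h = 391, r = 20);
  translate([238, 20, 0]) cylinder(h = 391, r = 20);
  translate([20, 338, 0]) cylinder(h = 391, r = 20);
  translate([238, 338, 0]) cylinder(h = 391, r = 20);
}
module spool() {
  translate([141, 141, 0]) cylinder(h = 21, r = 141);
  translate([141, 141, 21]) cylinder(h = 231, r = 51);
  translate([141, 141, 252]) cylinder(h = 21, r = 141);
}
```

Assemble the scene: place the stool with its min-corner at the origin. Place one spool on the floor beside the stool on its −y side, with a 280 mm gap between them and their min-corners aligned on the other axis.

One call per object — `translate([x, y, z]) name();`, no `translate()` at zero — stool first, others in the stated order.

stool();
translate([0, -562, 0]) spool();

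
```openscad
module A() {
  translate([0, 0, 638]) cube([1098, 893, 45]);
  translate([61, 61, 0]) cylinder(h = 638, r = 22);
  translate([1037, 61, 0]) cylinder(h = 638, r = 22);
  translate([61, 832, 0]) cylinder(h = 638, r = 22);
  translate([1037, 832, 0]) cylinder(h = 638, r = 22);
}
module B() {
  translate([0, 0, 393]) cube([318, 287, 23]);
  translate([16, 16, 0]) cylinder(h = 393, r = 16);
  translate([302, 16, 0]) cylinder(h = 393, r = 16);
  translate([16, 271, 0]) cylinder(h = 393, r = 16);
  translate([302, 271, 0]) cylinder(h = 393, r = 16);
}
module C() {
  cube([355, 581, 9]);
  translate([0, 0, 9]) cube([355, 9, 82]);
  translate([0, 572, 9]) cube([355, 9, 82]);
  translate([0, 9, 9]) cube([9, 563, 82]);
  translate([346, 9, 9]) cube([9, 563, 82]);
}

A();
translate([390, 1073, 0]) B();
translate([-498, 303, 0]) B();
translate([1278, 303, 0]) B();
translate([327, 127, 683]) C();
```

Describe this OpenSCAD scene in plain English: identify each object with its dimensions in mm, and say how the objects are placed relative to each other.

A is a table: top 1098 mm (x) × 893 mm (y), 45 mm thick, upper face at z = 683 mm, on four round legs of 44 mm diameter, each leg's bounding box inset 39 mm from the nearest pair of top edges, running from z = 0 to the bottom of the top.

B is a four-legged stool. The seat is 318×287 mm, 23 mm thick, top at z = 416 mm. It stands on four round legs, each 32 mm in diameter, from z = 0 to the seat underside, each leg's axis is inset half a diameter from the nearest pair of seat edges (so the leg's bounding box is flush with the corner).

C is an open-topped rectangular box: outside dimensions 355×581×91 mm, with a uniform wall and base thickness of 9 mm. The base is a full 355×581 slab on the floor; four walls sit on top of the base. The front and back walls (the −y and +y sides) span the full width; the two side walls fit between them.

Three stools sit around the table at the +y, −x, +x sides. The open box is on top of the table.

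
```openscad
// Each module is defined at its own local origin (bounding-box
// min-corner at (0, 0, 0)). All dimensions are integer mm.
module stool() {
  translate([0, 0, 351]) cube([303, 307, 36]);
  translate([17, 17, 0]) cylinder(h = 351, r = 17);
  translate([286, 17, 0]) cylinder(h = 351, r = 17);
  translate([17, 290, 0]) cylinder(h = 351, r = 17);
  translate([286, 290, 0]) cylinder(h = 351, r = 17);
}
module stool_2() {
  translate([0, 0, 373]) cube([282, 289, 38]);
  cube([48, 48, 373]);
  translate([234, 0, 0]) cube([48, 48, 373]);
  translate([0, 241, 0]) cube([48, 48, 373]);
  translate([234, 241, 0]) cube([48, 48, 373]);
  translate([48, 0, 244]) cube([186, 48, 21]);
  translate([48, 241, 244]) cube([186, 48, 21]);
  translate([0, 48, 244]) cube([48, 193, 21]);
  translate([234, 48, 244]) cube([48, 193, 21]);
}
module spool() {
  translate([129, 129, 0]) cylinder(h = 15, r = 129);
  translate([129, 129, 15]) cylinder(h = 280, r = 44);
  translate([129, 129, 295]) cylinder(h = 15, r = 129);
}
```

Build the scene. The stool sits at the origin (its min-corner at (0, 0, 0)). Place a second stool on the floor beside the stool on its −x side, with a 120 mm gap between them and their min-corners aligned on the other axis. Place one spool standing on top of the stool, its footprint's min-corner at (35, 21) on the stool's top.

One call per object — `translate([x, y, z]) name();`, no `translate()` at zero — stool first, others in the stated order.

stool();
translate([-402, 0, 0]) stool_2();
translate([35, 21, 387]) spool();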